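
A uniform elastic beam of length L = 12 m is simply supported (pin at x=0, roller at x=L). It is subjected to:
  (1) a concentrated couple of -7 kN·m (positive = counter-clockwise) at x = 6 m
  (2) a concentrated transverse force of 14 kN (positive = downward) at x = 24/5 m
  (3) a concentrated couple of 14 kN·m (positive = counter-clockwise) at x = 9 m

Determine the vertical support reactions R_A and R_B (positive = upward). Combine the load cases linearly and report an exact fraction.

Load 1 — applied couple M₀=-7 kN·m at a=6 m (b=L-a=6):
  R_A = M₀/L = (-7)/12 = -7/12 kN
  R_B = -M₀/L = -(-7)/12 = 7/12 kN
Load 2 — point force P=14 kN at a=24/5 m (b=L-a=36/5):
  R_A = Pb/L = 14·(36/5)/12 = 42/5 kN
  R_B = Pa/L = 14·(24/5)/12 = 28/5 kN
Load 3 — applied couple M₀=14 kN·m at a=9 m (b=L-a=3):
  R_A = M₀/L = 14/12 = 7/6 kN
  R_B = -M₀/L = -14/12 = -7/6 kN
Superposition: R_A = 539/60 kN, R_B = 301/60 kN

R_A = 539/60 kN, R_B = 301/60 kN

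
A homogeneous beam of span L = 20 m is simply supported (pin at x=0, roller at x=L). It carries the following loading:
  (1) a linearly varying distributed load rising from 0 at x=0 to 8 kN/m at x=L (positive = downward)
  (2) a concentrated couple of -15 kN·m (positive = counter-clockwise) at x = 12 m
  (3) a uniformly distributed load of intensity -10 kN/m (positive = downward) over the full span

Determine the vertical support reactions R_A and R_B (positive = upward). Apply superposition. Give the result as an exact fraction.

R_A = -889/12 kN, R_B = -551/12 kN

Load 1 — triangular load w₀=8 kN/m (0→w₀ over full span):
  R_A = w₀L/6 = 8·20/6 = 80/3 kN
  R_B = w₀L/3 = 8·20/3 = 160/3 kN
Load 2 — applied couple M₀=-15 kN·m at a=12 m (b=L-a=8):
  R_A = M₀/L = (-15)/20 = -3/4 kN
  R_B = -M₀/L = -(-15)/20 = 3/4 kN
Load 3 — uniform load w=-10 kN/m over full span:
  R_A = wL/2 = (-10)·20/2 = -100 kN
  R_B = wL/2 = (-10)·20/2 = -100 kN
Superposition: R_A = -889/12 kN, R_B = -551/12 kN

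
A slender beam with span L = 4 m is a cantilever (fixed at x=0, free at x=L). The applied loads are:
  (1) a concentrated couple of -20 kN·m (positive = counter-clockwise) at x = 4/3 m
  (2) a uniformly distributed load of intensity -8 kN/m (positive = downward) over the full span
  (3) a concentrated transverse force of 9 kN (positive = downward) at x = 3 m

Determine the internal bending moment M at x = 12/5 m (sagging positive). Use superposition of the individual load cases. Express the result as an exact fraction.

Load 1 — applied couple M₀=-20 kN·m at a=4/3 m (b=L-a=8/3):
  M_1 = 0  [x>a] = 0 kN·m
Load 2 — uniform load w=-8 kN/m over full span:
  M_2 = -w(L-x)²/2 = -(-8)·(4-(12/5))²/2 = 256/25 kN·m
Load 3 — point force P=9 kN at a=3 m (b=L-a=1):
  M_3 = -P(a-x)  [x≤a] = -9·(3-(12/5)) = -27/5 kN·m
Superposition: M = Σ M_i = 121/25 kN·m ≈ 4.840000 kN·m

M(12/5) = 121/25 kN·m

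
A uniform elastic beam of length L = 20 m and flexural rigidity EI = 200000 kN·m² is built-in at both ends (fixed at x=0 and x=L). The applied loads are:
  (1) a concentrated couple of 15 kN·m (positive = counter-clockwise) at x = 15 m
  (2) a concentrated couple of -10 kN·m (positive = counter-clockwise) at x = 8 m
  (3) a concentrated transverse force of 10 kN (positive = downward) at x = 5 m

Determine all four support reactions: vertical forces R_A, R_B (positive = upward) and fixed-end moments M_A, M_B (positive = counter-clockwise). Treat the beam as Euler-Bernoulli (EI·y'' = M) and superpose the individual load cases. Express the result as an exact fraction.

Load 1 — applied couple M₀=15 kN·m at a=15 m (b=L-a=5):
  R_A = 6M₀ab/L³ = 6·15·15·5/20³ = 27/32 kN
  M_A = M₀b(2a-b)/L² = 15·5·(2·15-5)/20² = 75/16 kN·m
  R_B = -6M₀ab/L³ = -6·15·15·5/20³ = -27/32 kN
  M_B = M₀a(2b-a)/L² = 15·15·(2·5-15)/20² = -45/16 kN·m
Load 2 — applied couple M₀=-10 kN·m at a=8 m (b=L-a=12):
  R_A = 6M₀ab/L³ = 6·(-10)·8·12/20³ = -18/25 kN
  M_A = M₀b(2a-b)/L² = (-10)·12·(2·8-12)/20² = -6/5 kN·m
  R_B = -6M₀ab/L³ = -6·(-10)·8·12/20³ = 18/25 kN
  M_B = M₀a(2b-a)/L² = (-10)·8·(2·12-8)/20² = -16/5 kN·m
Load 3 — point force P=10 kN at a=5 m (b=L-a=15):
  R_A = Pb²(3a+b)/L³ = 10·15²·(3·5+15)/20³ = 135/16 kN
  M_A = Pab²/L² = 10·5·15²/20² = 225/8 kN·m
  R_B = Pa²(a+3b)/L³ = 10·5²·(5+3·15)/20³ = 25/16 kN
  M_B = -Pa²b/L² = -10·5²·15/20² = -75/8 kN·m
Superposition: R_A = 6849/800 kN, M_A = 2529/80 kN·m, R_B = 1151/800 kN, M_B = -1231/80 kN·m

R_A = 6849/800 kN, M_A = 2529/80 kN·m, R_B = 1151/800 kN, M_B = -1231/80 kN·m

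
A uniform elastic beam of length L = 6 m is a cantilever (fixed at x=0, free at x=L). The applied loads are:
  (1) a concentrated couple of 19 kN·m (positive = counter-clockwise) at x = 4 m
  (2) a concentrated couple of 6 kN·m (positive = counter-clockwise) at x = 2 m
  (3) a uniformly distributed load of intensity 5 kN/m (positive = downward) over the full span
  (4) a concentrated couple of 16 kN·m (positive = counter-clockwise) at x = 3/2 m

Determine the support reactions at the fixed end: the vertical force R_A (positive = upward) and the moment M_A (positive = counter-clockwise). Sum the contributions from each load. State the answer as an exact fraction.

Load 1 — applied couple M₀=19 kN·m at a=4 m (b=L-a=2):
  R_A = 0 kN
  M_A = -M₀ = -19 kN·m
Load 2 — applied couple M₀=6 kN·m at a=2 m (b=L-a=4):
  R_A = 0 kN
  M_A = -M₀ = -6 kN·m
Load 3 — uniform load w=5 kN/m over full span:
  R_A = wL = 5·6 = 30 kN
  M_A = wL²/2 = 5·6²/2 = 90 kN·m
Load 4 — applied couple M₀=16 kN·m at a=3/2 m (b=L-a=9/2):
  R_A = 0 kN
  M_A = -M₀ = -16 kN·m
Superposition: R_A = 30 kN, M_A = 49 kN·m

R_A = 30 kN, M_A = 49 kN·m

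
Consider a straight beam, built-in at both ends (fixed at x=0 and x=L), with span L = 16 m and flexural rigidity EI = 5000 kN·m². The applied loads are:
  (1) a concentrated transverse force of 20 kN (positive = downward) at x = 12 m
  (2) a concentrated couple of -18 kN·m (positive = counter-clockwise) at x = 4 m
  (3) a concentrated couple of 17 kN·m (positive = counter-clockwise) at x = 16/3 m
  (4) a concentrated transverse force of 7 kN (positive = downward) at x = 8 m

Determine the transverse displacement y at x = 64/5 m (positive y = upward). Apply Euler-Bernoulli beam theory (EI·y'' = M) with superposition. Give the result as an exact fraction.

Load 1 — point force P=20 kN at a=12 m (b=L-a=4):
  y_1 = -Pa²(L-x)²(3bL-(3b+a)(L-x))/(6L³EI)  [x>a] = -20·12²·(16-(64/5))²·(3·4·16-(3·4+12)·(16-(64/5)))/(6·16³·5000) = -432/15625 m
Load 2 — applied couple M₀=-18 kN·m at a=4 m (b=L-a=12):
  y_2 = (R_Ax³/6 - M_Ax²/2 - M₀(x-a)²/2)/EI  [x>a] with R_A=-81/64, M_A=27/8 = ((-81/64)·(64/5)³/6 - (27/8)·(64/5)²/2 - (-18)·((64/5)-4)²/2)/5000 = -342/78125 m
Load 3 — applied couple M₀=17 kN·m at a=16/3 m (b=L-a=32/3):
  y_3 = (R_Ax³/6 - M_Ax²/2 - M₀(x-a)²/2)/EI  [x>a] with R_A=17/12, M_A=0 = ((17/12)·(64/5)³/6 - 0·(64/5)²/2 - 17·((64/5)-(16/3))²/2)/5000 = 2992/703125 m
Load 4 — point force P=7 kN at a=8 m (b=L-a=8):
  y_4 = -Pa²(L-x)²(3bL-(3b+a)(L-x))/(6L³EI)  [x>a] = -7·8²·(16-(64/5))²·(3·8·16-(3·8+8)·(16-(64/5)))/(6·16³·5000) = -2464/234375 m
Superposition: y = Σ y_i = -26918/703125 m ≈ -0.038283 m

y(64/5) = -26918/703125 m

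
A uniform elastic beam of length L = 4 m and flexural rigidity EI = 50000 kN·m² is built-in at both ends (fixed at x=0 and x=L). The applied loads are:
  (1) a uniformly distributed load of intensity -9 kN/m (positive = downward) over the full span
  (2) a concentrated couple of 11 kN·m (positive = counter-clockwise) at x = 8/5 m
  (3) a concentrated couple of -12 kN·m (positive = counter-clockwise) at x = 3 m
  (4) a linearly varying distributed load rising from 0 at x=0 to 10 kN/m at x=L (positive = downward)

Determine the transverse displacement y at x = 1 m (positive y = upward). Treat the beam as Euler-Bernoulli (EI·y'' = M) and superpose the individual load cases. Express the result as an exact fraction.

Load 1 — uniform load w=-9 kN/m over full span:
  y_1 = -wx²(L-x)²/(24EI) = -(-9)·1²·(4-1)²/(24·50000) = 27/400000 m
Load 2 — applied couple M₀=11 kN·m at a=8/5 m (b=L-a=12/5):
  y_2 = (R_Ax³/6 - M_Ax²/2)/EI  [x≤a] with R_A=99/25, M_A=33/25 = ((99/25)·1³/6 - (33/25)·1²/2)/50000 = 0 m
Load 3 — applied couple M₀=-12 kN·m at a=3 m (b=L-a=1):
  y_3 = (R_Ax³/6 - M_Ax²/2)/EI  [x≤a] with R_A=-27/8, M_A=-15/4 = ((-27/8)·1³/6 - (-15/4)·1²/2)/50000 = 21/800000 m
Load 4 — triangular load w₀=10 kN/m (0→w₀ over full span):
  y_4 = -w₀x²(L-x)²(x+2L)/(120LEI) = -10·1²·(4-1)²·(1+2·4)/(120·4·50000) = -27/800000 m
Superposition: y = Σ y_i = 3/50000 m ≈ 0.000060 m

y(1) = 3/50000 m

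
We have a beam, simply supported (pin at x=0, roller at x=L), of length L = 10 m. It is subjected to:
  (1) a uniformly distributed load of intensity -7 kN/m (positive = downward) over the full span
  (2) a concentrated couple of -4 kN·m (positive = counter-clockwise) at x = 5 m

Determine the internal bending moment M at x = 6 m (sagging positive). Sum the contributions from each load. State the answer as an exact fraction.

M(6) = -412/5 kN·m

Load 1 — uniform load w=-7 kN/m over full span:
  M_1 = wx(L-x)/2 = (-7)·6·(10-6)/2 = -84 kN·m
Load 2 — applied couple M₀=-4 kN·m at a=5 m (b=L-a=5):
  M_2 = M₀x/L - M₀  [x>a] = (-4)·6/10 - (-4) = 8/5 kN·m
Superposition: M = Σ M_i = -412/5 kN·m ≈ -82.400000 kN·m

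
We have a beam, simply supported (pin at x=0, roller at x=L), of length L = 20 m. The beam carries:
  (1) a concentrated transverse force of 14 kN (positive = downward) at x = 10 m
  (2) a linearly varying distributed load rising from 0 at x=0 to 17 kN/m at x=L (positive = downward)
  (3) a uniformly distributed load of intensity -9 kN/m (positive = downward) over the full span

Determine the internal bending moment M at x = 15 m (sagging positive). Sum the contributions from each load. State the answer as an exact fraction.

Load 1 — point force P=14 kN at a=10 m (b=L-a=10):
  M_1 = Pa(L-x)/L  [x>a] = 14·10·(20-15)/20 = 35 kN·m
Load 2 — triangular load w₀=17 kN/m (0→w₀ over full span):
  M_2 = w₀Lx/6 - w₀x³/(6L) = 17·20·15/6 - 17·15³/(6·20) = 2975/8 kN·m
Load 3 — uniform load w=-9 kN/m over full span:
  M_3 = wx(L-x)/2 = (-9)·15·(20-15)/2 = -675/2 kN·m
Superposition: M = Σ M_i = 555/8 kN·m ≈ 69.375000 kN·m

M(15) = 555/8 kN·m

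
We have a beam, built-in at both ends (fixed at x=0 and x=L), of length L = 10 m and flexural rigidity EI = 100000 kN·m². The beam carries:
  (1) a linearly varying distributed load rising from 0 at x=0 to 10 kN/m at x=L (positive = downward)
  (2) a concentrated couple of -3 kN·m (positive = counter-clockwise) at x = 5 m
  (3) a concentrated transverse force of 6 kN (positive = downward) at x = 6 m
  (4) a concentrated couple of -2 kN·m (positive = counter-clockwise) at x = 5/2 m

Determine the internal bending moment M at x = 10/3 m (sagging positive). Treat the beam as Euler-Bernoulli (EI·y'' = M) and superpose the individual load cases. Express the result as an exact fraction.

Load 1 — triangular load w₀=10 kN/m (0→w₀ over full span):
  M_1 = 3w₀Lx/20 - w₀L²/30 - w₀x³/(6L) = 3·10·10·(10/3)/20 - 10·10²/30 - 10·(10/3)³/(6·10) = 850/81 kN·m
Load 2 — applied couple M₀=-3 kN·m at a=5 m (b=L-a=5):
  M_2 = R_Ax - M_A  [x≤a] with R_A=-9/20, M_A=-3/4 = (-9/20)·(10/3) - (-3/4) = -3/4 kN·m
Load 3 — point force P=6 kN at a=6 m (b=L-a=4):
  M_3 = Pb²(3a+b)x/L³ - Pab²/L²  [x≤a] = 6·4²·(3·6+4)·(10/3)/10³ - 6·6·4²/10² = 32/25 kN·m
Load 4 — applied couple M₀=-2 kN·m at a=5/2 m (b=L-a=15/2):
  M_4 = R_Ax - M_A - M₀  [x>a] with R_A=-9/40, M_A=3/8 = (-9/40)·(10/3) - (3/8) - (-2) = 7/8 kN·m
Superposition: M = Σ M_i = 192761/16200 kN·m ≈ 11.898827 kN·m

M(10/3) = 192761/16200 kN·m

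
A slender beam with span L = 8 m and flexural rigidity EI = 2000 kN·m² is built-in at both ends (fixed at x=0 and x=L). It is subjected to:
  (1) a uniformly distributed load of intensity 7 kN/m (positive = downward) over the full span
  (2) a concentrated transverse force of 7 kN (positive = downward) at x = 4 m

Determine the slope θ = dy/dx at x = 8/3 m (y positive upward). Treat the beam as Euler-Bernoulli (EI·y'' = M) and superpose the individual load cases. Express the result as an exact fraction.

Load 1 — uniform load w=7 kN/m over full span:
  θ_1 = -wx(L-x)(L-2x)/(12EI) = -7·(8/3)·(8-(8/3))·(8-2·(8/3))/(12·2000) = -112/10125 rad
Load 2 — point force P=7 kN at a=4 m (b=L-a=4):
  θ_2 = -Pb²x(2aL-(3a+b)x)/(2L³EI)  [x≤a] = -7·4²·(8/3)·(2·4·8-(3·4+4)·(8/3))/(2·8³·2000) = -7/2250 rad
Superposition: θ = Σ θ_i = -287/20250 rad ≈ -0.014173 rad

θ(8/3) = -287/20250 rad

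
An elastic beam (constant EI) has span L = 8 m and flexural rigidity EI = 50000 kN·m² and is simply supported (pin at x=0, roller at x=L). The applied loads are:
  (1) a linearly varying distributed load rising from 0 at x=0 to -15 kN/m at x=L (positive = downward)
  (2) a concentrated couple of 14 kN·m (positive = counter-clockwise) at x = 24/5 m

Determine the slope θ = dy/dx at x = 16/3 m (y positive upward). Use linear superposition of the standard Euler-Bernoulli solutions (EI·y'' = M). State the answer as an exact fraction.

Load 1 — triangular load w₀=-15 kN/m (0→w₀ over full span):
  θ_1 = -w₀(7L⁴-30L²x²+15x⁴)/(360LEI) = -(-15)·(7·8⁴-30·8²·(16/3)²+15·(16/3)⁴)/(360·8·50000) = -364/253125 rad
Load 2 — applied couple M₀=14 kN·m at a=24/5 m (b=L-a=16/5):
  θ_2 = (M₀x²/(2L)-M₀(x-a)+C₁)/EI  [x>a] with C₁=M₀(3b²-L²)/(6L)=-728/75 = (14·(16/3)²/(2·8)-14·((16/3)-(24/5))+(-728/75))/50000 = 217/1406250 rad
Superposition: θ = Σ θ_i = -16247/12656250 rad ≈ -0.001284 rad

θ(16/3) = -16247/12656250 rad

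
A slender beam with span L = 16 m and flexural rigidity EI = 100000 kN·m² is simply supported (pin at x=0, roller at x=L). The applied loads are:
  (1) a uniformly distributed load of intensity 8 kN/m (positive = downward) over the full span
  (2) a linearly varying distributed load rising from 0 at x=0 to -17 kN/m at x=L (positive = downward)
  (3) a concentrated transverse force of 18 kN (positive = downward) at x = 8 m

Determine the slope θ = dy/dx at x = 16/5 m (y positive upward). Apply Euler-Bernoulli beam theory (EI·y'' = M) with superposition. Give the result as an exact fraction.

θ(16/5) = -34589/17578125 rad

Load 1 — uniform load w=8 kN/m over full span:
  θ_1 = -w(L³-6Lx²+4x³)/(24EI) = -8·(16³-6·16·(16/5)²+4·(16/5)³)/(24·100000) = -4224/390625 rad
Load 2 — triangular load w₀=-17 kN/m (0→w₀ over full span):
  θ_2 = -w₀(7L⁴-30L²x²+15x⁴)/(360LEI) = -(-17)·(7·16⁴-30·16²·(16/5)²+15·(16/5)⁴)/(360·16·100000) = 198016/17578125 rad
Load 3 — point force P=18 kN at a=8 m (b=L-a=8):
  θ_3 = -Pb(L²-b²-3x²)/(6LEI)  [x≤a] = -18·8·(16²-8²-3·(16/5)²)/(6·16·100000) = -189/78125 rad
Superposition: θ = Σ θ_i = -34589/17578125 rad ≈ -0.001968 rad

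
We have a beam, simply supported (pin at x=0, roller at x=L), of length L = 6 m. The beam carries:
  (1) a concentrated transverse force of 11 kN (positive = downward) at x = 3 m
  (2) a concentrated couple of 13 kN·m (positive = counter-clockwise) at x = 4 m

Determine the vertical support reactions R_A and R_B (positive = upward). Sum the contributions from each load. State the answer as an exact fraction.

R_A = 23/3 kN, R_B = 10/3 kN

Load 1 — point force P=11 kN at a=3 m (b=L-a=3):
  R_A = Pb/L = 11·3/6 = 11/2 kN
  R_B = Pa/L = 11·3/6 = 11/2 kN
Load 2 — applied couple M₀=13 kN·m at a=4 m (b=L-a=2):
  R_A = M₀/L = 13/6 kN
  R_B = -M₀/L = -13/6 kN
Superposition: R_A = 23/3 kN, R_B = 10/3 kN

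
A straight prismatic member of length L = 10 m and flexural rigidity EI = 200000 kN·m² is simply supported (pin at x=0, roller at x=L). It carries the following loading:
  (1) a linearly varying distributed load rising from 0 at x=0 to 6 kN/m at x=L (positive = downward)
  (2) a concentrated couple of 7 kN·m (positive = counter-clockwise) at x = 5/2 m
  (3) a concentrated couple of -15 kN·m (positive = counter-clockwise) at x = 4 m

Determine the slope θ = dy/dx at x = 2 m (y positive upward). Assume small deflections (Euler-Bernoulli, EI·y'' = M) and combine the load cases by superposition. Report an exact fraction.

θ(2) = -4447/9600000 rad

Load 1 — triangular load w₀=6 kN/m (0→w₀ over full span):
  θ_1 = -w₀(7L⁴-30L²x²+15x⁴)/(360LEI) = -6·(7·10⁴-30·10²·2²+15·2⁴)/(360·10·200000) = -91/187500 rad
Load 2 — applied couple M₀=7 kN·m at a=5/2 m (b=L-a=15/2):
  θ_2 = (M₀x²/(2L)+C₁)/EI  [x≤a] with C₁=M₀(3b²-L²)/(6L)=385/48 = (7·2²/(2·10)+(385/48))/200000 = 2261/48000000 rad
Load 3 — applied couple M₀=-15 kN·m at a=4 m (b=L-a=6):
  θ_3 = (M₀x²/(2L)+C₁)/EI  [x≤a] with C₁=M₀(3b²-L²)/(6L)=-2 = ((-15)·2²/(2·10)+(-2))/200000 = -1/40000 rad
Superposition: θ = Σ θ_i = -4447/9600000 rad ≈ -0.000463 rad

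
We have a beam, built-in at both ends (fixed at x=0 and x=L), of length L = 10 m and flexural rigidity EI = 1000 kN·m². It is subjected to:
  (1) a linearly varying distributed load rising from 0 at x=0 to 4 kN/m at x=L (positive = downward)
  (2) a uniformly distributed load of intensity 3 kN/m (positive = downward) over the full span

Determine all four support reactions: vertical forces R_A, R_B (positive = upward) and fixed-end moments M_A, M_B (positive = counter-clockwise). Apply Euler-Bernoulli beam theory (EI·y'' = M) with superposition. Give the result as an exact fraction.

R_A = 21 kN, M_A = 115/3 kN·m, R_B = 29 kN, M_B = -45 kN·m

Load 1 — triangular load w₀=4 kN/m (0→w₀ over full span):
  R_A = 3w₀L/20 = 3·4·10/20 = 6 kN
  M_A = w₀L²/30 = 4·10²/30 = 40/3 kN·m
  R_B = 7w₀L/20 = 7·4·10/20 = 14 kN
  M_B = -w₀L²/20 = -4·10²/20 = -20 kN·m
Load 2 — uniform load w=3 kN/m over full span:
  R_A = wL/2 = 3·10/2 = 15 kN
  M_A = wL²/12 = 3·10²/12 = 25 kN·m
  R_B = wL/2 = 3·10/2 = 15 kN
  M_B = -wL²/12 = -3·10²/12 = -25 kN·m
Superposition: R_A = 21 kN, M_A = 115/3 kN·m, R_B = 29 kN, M_B = -45 kN·m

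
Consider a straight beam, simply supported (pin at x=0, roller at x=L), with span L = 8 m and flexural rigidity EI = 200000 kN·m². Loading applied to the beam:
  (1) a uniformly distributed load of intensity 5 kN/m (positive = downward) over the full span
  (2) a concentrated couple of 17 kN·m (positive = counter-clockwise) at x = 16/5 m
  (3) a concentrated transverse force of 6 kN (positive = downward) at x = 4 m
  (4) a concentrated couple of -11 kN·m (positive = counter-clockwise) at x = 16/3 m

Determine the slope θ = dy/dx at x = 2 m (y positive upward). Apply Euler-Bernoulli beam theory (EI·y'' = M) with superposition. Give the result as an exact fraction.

θ(2) = -35209/90000000 rad

Load 1 — uniform load w=5 kN/m over full span:
  θ_1 = -w(L³-6Lx²+4x³)/(24EI) = -5·(8³-6·8·2²+4·2³)/(24·200000) = -11/30000 rad
Load 2 — applied couple M₀=17 kN·m at a=16/5 m (b=L-a=24/5):
  θ_2 = (M₀x²/(2L)+C₁)/EI  [x≤a] with C₁=M₀(3b²-L²)/(6L)=136/75 = (17·2²/(2·8)+(136/75))/200000 = 1819/60000000 rad
Load 3 — point force P=6 kN at a=4 m (b=L-a=4):
  θ_3 = -Pb(L²-b²-3x²)/(6LEI)  [x≤a] = -6·4·(8²-4²-3·2²)/(6·8·200000) = -9/100000 rad
Load 4 — applied couple M₀=-11 kN·m at a=16/3 m (b=L-a=8/3):
  θ_4 = (M₀x²/(2L)+C₁)/EI  [x≤a] with C₁=M₀(3b²-L²)/(6L)=88/9 = ((-11)·2²/(2·8)+(88/9))/200000 = 253/7200000 rad
Superposition: θ = Σ θ_i = -35209/90000000 rad ≈ -0.000391 rad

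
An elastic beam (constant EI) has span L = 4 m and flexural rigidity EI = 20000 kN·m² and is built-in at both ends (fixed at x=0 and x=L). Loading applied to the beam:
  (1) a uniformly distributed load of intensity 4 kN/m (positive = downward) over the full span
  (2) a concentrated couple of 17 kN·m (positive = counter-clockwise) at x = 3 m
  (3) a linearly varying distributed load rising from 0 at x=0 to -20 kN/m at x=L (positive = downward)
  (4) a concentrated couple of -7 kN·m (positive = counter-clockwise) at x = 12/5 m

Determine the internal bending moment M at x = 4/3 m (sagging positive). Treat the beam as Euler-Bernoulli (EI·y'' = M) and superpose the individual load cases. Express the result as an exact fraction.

Load 1 — uniform load w=4 kN/m over full span:
  M_1 = wLx/2 - wL²/12 - wx²/2 = 4·4·(4/3)/2 - 4·4²/12 - 4·(4/3)²/2 = 16/9 kN·m
Load 2 — applied couple M₀=17 kN·m at a=3 m (b=L-a=1):
  M_2 = R_Ax - M_A  [x≤a] with R_A=153/32, M_A=85/16 = (153/32)·(4/3) - (85/16) = 17/16 kN·m
Load 3 — triangular load w₀=-20 kN/m (0→w₀ over full span):
  M_3 = 3w₀Lx/20 - w₀L²/30 - w₀x³/(6L) = 3·(-20)·4·(4/3)/20 - (-20)·4²/30 - (-20)·(4/3)³/(6·4) = -272/81 kN·m
Load 4 — applied couple M₀=-7 kN·m at a=12/5 m (b=L-a=8/5):
  M_4 = R_Ax - M_A  [x≤a] with R_A=-63/25, M_A=-56/25 = (-63/25)·(4/3) - (-56/25) = -28/25 kN·m
Superposition: M = Σ M_i = -53063/32400 kN·m ≈ -1.637747 kN·m

M(4/3) = -53063/32400 kN·m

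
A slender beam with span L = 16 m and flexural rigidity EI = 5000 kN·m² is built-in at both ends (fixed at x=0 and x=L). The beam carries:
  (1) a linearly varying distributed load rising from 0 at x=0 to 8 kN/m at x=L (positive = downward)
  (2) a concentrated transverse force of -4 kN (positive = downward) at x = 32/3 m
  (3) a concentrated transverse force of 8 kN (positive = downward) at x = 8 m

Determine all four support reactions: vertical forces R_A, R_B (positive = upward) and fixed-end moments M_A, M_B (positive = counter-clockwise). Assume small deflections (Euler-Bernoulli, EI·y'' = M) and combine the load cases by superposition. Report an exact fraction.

Load 1 — triangular load w₀=8 kN/m (0→w₀ over full span):
  R_A = 3w₀L/20 = 3·8·16/20 = 96/5 kN
  M_A = w₀L²/30 = 8·16²/30 = 1024/15 kN·m
  R_B = 7w₀L/20 = 7·8·16/20 = 224/5 kN
  M_B = -w₀L²/20 = -8·16²/20 = -512/5 kN·m
Load 2 — point force P=-4 kN at a=32/3 m (b=L-a=16/3):
  R_A = Pb²(3a+b)/L³ = (-4)·(16/3)²·(3·(32/3)+(16/3))/16³ = -28/27 kN
  M_A = Pab²/L² = (-4)·(32/3)·(16/3)²/16² = -128/27 kN·m
  R_B = Pa²(a+3b)/L³ = (-4)·(32/3)²·((32/3)+3·(16/3))/16³ = -80/27 kN
  M_B = -Pa²b/L² = -(-4)·(32/3)²·(16/3)/16² = 256/27 kN·m
Load 3 — point force P=8 kN at a=8 m (b=L-a=8):
  R_A = Pb²(3a+b)/L³ = 8·8²·(3·8+8)/16³ = 4 kN
  M_A = Pab²/L² = 8·8·8²/16² = 16 kN·m
  R_B = Pa²(a+3b)/L³ = 8·8²·(8+3·8)/16³ = 4 kN
  M_B = -Pa²b/L² = -8·8²·8/16² = -16 kN·m
Superposition: R_A = 2992/135 kN, M_A = 10736/135 kN·m, R_B = 6188/135 kN, M_B = -14704/135 kN·m

R_A = 2992/135 kN, M_A = 10736/135 kN·m, R_B = 6188/135 kN, M_B = -14704/135 kN·m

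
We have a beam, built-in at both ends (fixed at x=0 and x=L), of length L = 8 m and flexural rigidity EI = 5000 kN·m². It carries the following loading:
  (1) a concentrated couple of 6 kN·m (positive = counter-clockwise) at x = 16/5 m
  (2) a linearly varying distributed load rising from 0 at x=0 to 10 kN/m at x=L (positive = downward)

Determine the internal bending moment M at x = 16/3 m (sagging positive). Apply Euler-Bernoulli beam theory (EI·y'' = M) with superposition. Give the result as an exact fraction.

M(16/3) = 20456/2025 kN·m

Load 1 — applied couple M₀=6 kN·m at a=16/5 m (b=L-a=24/5):
  M_1 = R_Ax - M_A - M₀  [x>a] with R_A=27/25, M_A=18/25 = (27/25)·(16/3) - (18/25) - 6 = -24/25 kN·m
Load 2 — triangular load w₀=10 kN/m (0→w₀ over full span):
  M_2 = 3w₀Lx/20 - w₀L²/30 - w₀x³/(6L) = 3·10·8·(16/3)/20 - 10·8²/30 - 10·(16/3)³/(6·8) = 896/81 kN·m
Superposition: M = Σ M_i = 20456/2025 kN·m ≈ 10.101728 kN·m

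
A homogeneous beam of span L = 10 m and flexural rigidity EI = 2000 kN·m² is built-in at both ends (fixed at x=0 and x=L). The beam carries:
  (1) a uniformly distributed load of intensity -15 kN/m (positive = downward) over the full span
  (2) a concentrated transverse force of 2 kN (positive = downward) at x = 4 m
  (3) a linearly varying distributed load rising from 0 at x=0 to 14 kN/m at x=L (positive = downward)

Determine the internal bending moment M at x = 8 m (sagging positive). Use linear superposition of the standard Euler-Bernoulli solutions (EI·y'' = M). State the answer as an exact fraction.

Load 1 — uniform load w=-15 kN/m over full span:
  M_1 = wLx/2 - wL²/12 - wx²/2 = (-15)·10·8/2 - (-15)·10²/12 - (-15)·8²/2 = 5 kN·m
Load 2 — point force P=2 kN at a=4 m (b=L-a=6):
  M_2 = Pa²(a+3b)(L-x)/L³ - Pa²b/L²  [x>a] = 2·4²·(4+3·6)·(10-8)/10³ - 2·4²·6/10² = -64/125 kN·m
Load 3 — triangular load w₀=14 kN/m (0→w₀ over full span):
  M_3 = 3w₀Lx/20 - w₀L²/30 - w₀x³/(6L) = 3·14·10·8/20 - 14·10²/30 - 14·8³/(6·10) = 28/15 kN·m
Superposition: M = Σ M_i = 2383/375 kN·m ≈ 6.354667 kN·m

M(8) = 2383/375 kN·m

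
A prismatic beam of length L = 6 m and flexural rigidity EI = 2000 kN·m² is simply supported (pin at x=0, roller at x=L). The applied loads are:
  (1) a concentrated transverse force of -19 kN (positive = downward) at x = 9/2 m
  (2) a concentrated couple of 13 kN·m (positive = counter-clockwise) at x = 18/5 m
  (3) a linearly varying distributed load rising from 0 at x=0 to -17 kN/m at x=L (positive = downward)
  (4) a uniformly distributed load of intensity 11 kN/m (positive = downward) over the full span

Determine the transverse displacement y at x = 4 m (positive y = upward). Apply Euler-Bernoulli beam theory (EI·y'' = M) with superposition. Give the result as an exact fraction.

Load 1 — point force P=-19 kN at a=9/2 m (b=L-a=3/2):
  y_1 = -Pbx(L²-b²-x²)/(6LEI)  [x≤a] = -(-19)·(3/2)·4·(6²-(3/2)²-4²)/(6·6·2000) = 1349/48000 m
Load 2 — applied couple M₀=13 kN·m at a=18/5 m (b=L-a=12/5):
  y_2 = (M₀x³/(6L)-M₀(x-a)²/2+C₁x)/EI  [x>a] with C₁=M₀(3b²-L²)/(6L)=-169/25 = (13·4³/(6·6)-13·(4-(18/5))²/2+(-169/25)·4)/2000 = -559/225000 m
Load 3 — triangular load w₀=-17 kN/m (0→w₀ over full span):
  y_3 = -w₀x(7L⁴-10L²x²+3x⁴)/(360LEI) = -(-17)·4·(7·6⁴-10·6²·4²+3·4⁴)/(360·6·2000) = 289/4500 m
Load 4 — uniform load w=11 kN/m over full span:
  y_4 = -wx(L³-2Lx²+x³)/(24EI) = -11·4·(6³-2·6·4²+4³)/(24·2000) = -121/1500 m
Superposition: y = Σ y_i = 33031/3600000 m ≈ 0.009175 m

y(4) = 33031/3600000 m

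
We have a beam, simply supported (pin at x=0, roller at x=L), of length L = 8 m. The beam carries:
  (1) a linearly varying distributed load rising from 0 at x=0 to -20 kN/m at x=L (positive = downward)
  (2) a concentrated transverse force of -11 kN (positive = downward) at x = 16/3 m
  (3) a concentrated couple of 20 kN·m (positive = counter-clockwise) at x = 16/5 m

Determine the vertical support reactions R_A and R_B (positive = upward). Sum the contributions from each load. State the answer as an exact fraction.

Load 1 — triangular load w₀=-20 kN/m (0→w₀ over full span):
  R_A = w₀L/6 = (-20)·8/6 = -80/3 kN
  R_B = w₀L/3 = (-20)·8/3 = -160/3 kN
Load 2 — point force P=-11 kN at a=16/3 m (b=L-a=8/3):
  R_A = Pb/L = (-11)·(8/3)/8 = -11/3 kN
  R_B = Pa/L = (-11)·(16/3)/8 = -22/3 kN
Load 3 — applied couple M₀=20 kN·m at a=16/5 m (b=L-a=24/5):
  R_A = M₀/L = 20/8 = 5/2 kN
  R_B = -M₀/L = -20/8 = -5/2 kN
Superposition: R_A = -167/6 kN, R_B = -379/6 kN

R_A = -167/6 kN, R_B = -379/6 kN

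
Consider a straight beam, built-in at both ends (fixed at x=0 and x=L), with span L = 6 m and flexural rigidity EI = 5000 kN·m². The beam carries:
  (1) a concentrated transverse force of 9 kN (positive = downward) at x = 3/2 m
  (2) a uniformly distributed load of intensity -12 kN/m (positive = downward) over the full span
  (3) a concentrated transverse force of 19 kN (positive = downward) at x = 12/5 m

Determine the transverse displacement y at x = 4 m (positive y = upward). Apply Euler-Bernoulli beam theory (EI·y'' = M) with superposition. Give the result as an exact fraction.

Load 1 — point force P=9 kN at a=3/2 m (b=L-a=9/2):
  y_1 = -Pa²(L-x)²(3bL-(3b+a)(L-x))/(6L³EI)  [x>a] = -9·(3/2)²·(6-4)²·(3·(9/2)·6-(3·(9/2)+(3/2))·(6-4))/(6·6³·5000) = -51/80000 m
Load 2 — uniform load w=-12 kN/m over full span:
  y_2 = -wx²(L-x)²/(24EI) = -(-12)·4²·(6-4)²/(24·5000) = 4/625 m
Load 3 — point force P=19 kN at a=12/5 m (b=L-a=18/5):
  y_3 = -Pa²(L-x)²(3bL-(3b+a)(L-x))/(6L³EI)  [x>a] = -19·(12/5)²·(6-4)²·(3·(18/5)·6-(3·(18/5)+(12/5))·(6-4))/(6·6³·5000) = -608/234375 m
Superposition: y = Σ y_i = 95051/30000000 m ≈ 0.003168 m

y(4) = 95051/30000000 m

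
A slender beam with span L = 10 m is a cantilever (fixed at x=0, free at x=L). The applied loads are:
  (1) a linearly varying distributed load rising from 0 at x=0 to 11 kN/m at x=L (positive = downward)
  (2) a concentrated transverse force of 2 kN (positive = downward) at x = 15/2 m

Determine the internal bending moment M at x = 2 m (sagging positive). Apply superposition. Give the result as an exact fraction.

Load 1 — triangular load w₀=11 kN/m (0→w₀ over full span):
  M_1 = w₀Lx/2 - w₀L²/3 - w₀x³/(6L) = 11·10·2/2 - 11·10²/3 - 11·2³/(6·10) = -3872/15 kN·m
Load 2 — point force P=2 kN at a=15/2 m (b=L-a=5/2):
  M_2 = -P(a-x)  [x≤a] = -2·((15/2)-2) = -11 kN·m
Superposition: M = Σ M_i = -4037/15 kN·m ≈ -269.133333 kN·m

M(2) = -4037/15 kN·m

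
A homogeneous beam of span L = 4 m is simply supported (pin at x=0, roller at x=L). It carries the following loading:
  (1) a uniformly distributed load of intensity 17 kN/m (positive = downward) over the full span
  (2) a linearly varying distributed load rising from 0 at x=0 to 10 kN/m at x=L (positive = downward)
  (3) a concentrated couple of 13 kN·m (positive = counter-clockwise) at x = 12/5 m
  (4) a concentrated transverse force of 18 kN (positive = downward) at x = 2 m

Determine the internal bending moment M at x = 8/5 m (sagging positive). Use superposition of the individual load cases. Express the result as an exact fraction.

M(8/5) = 306/5 kN·m

Load 1 — uniform load w=17 kN/m over full span:
  M_1 = wx(L-x)/2 = 17·(8/5)·(4-(8/5))/2 = 816/25 kN·m
Load 2 — triangular load w₀=10 kN/m (0→w₀ over full span):
  M_2 = w₀Lx/6 - w₀x³/(6L) = 10·4·(8/5)/6 - 10·(8/5)³/(6·4) = 224/25 kN·m
Load 3 — applied couple M₀=13 kN·m at a=12/5 m (b=L-a=8/5):
  M_3 = M₀x/L  [x≤a] = 13·(8/5)/4 = 26/5 kN·m
Load 4 — point force P=18 kN at a=2 m (b=L-a=2):
  M_4 = Pbx/L  [x≤a] = 18·2·(8/5)/4 = 72/5 kN·m
Superposition: M = Σ M_i = 306/5 kN·m ≈ 61.200000 kN·m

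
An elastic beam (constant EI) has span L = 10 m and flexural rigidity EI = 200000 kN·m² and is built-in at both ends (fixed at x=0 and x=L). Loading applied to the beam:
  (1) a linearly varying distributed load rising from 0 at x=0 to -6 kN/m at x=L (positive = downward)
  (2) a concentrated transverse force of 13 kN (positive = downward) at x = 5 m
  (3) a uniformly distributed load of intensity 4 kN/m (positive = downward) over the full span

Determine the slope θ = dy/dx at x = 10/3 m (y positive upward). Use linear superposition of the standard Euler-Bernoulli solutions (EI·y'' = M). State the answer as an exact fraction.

Load 1 — triangular load w₀=-6 kN/m (0→w₀ over full span):
  θ_1 = -w₀(2x(L-x)(L-2x)(x+2L)+x²(L-x)²)/(120LEI) = -(-6)·(2·(10/3)·(10-(10/3))·(10-2·(10/3))·((10/3)+2·10)+(10/3)²·(10-(10/3))²)/(120·10·200000) = 1/10125 rad
Load 2 — point force P=13 kN at a=5 m (b=L-a=5):
  θ_2 = -Pb²x(2aL-(3a+b)x)/(2L³EI)  [x≤a] = -13·5²·(10/3)·(2·5·10-(3·5+5)·(10/3))/(2·10³·200000) = -13/144000 rad
Load 3 — uniform load w=4 kN/m over full span:
  θ_3 = -wx(L-x)(L-2x)/(12EI) = -4·(10/3)·(10-(10/3))·(10-2·(10/3))/(12·200000) = -1/8100 rad
Superposition: θ = Σ θ_i = -149/1296000 rad ≈ -0.000115 rad

θ(10/3) = -149/1296000 rad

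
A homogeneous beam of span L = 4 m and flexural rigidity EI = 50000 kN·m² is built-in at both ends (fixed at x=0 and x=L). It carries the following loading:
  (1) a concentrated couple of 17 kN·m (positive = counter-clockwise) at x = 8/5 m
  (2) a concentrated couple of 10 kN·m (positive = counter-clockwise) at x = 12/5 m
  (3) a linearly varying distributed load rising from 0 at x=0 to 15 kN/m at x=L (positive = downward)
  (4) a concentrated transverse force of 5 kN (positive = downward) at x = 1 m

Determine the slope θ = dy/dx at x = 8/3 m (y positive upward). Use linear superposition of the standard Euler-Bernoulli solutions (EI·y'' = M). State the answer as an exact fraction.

Load 1 — applied couple M₀=17 kN·m at a=8/5 m (b=L-a=12/5):
  θ_1 = (R_Ax²/2 - M_Ax - M₀(x-a))/EI  [x>a] with R_A=153/25, M_A=51/25 = ((153/25)·(8/3)²/2 - (51/25)·(8/3) - 17·((8/3)-(8/5)))/50000 = -17/468750 rad
Load 2 — applied couple M₀=10 kN·m at a=12/5 m (b=L-a=8/5):
  θ_2 = (R_Ax²/2 - M_Ax - M₀(x-a))/EI  [x>a] with R_A=18/5, M_A=16/5 = ((18/5)·(8/3)²/2 - (16/5)·(8/3) - 10·((8/3)-(12/5)))/50000 = 1/31250 rad
Load 3 — triangular load w₀=15 kN/m (0→w₀ over full span):
  θ_3 = -w₀(2x(L-x)(L-2x)(x+2L)+x²(L-x)²)/(120LEI) = -15·(2·(8/3)·(4-(8/3))·(4-2·(8/3))·((8/3)+2·4)+(8/3)²·(4-(8/3))²)/(120·4·50000) = 14/253125 rad
Load 4 — point force P=5 kN at a=1 m (b=L-a=3):
  θ_4 = Pa²(L-x)(2bL-(3b+a)(L-x))/(2L³EI)  [x>a] = 5·1²·(4-(8/3))·(2·3·4-(3·3+1)·(4-(8/3)))/(2·4³·50000) = 1/90000 rad
Superposition: θ = Σ θ_i = 6293/101250000 rad ≈ 0.000062 rad

θ(8/3) = 6293/101250000 rad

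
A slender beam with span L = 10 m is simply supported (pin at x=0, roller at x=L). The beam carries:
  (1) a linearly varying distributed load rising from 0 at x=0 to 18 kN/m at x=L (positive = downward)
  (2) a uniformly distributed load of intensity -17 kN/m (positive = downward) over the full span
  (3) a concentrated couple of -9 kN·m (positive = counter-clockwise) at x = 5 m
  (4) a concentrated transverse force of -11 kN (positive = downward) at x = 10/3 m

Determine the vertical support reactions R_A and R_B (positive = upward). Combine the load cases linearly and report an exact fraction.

R_A = -1897/30 kN, R_B = -833/30 kN

Load 1 — triangular load w₀=18 kN/m (0→w₀ over full span):
  R_A = w₀L/6 = 18·10/6 = 30 kN
  R_B = w₀L/3 = 18·10/3 = 60 kN
Load 2 — uniform load w=-17 kN/m over full span:
  R_A = wL/2 = (-17)·10/2 = -85 kN
  R_B = wL/2 = (-17)·10/2 = -85 kN
Load 3 — applied couple M₀=-9 kN·m at a=5 m (b=L-a=5):
  R_A = M₀/L = (-9)/10 = -9/10 kN
  R_B = -M₀/L = -(-9)/10 = 9/10 kN
Load 4 — point force P=-11 kN at a=10/3 m (b=L-a=20/3):
  R_A = Pb/L = (-11)·(20/3)/10 = -22/3 kN
  R_B = Pa/L = (-11)·(10/3)/10 = -11/3 kN
Superposition: R_A = -1897/30 kN, R_B = -833/30 kN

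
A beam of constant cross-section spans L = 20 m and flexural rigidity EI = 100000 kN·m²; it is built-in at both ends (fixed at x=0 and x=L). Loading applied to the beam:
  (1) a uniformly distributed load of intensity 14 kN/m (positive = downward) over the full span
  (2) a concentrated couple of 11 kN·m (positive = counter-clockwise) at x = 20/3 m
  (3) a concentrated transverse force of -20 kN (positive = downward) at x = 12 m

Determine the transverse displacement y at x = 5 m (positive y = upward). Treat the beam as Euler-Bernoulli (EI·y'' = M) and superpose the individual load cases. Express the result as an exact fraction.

Load 1 — uniform load w=14 kN/m over full span:
  y_1 = -wx²(L-x)²/(24EI) = -14·5²·(20-5)²/(24·100000) = -21/640 m
Load 2 — applied couple M₀=11 kN·m at a=20/3 m (b=L-a=40/3):
  y_2 = (R_Ax³/6 - M_Ax²/2)/EI  [x≤a] with R_A=11/15, M_A=0 = ((11/15)·5³/6 - 0·5²/2)/100000 = 11/72000 m
Load 3 — point force P=-20 kN at a=12 m (b=L-a=8):
  y_3 = -Pb²x²(3aL-(3a+b)x)/(6L³EI)  [x≤a] = -(-20)·8²·5²·(3·12·20-(3·12+8)·5)/(6·20³·100000) = 1/300 m
Superposition: y = Σ y_i = -4223/144000 m ≈ -0.029326 m

y(5) = -4223/144000 m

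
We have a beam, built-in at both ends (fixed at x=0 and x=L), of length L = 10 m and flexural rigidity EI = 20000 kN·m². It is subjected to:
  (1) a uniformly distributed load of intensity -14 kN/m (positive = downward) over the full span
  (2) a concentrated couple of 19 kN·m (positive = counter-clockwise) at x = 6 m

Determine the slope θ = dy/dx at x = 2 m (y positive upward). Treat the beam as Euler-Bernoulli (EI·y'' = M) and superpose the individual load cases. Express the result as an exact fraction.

θ(2) = 3291/625000 rad

Load 1 — uniform load w=-14 kN/m over full span:
  θ_1 = -wx(L-x)(L-2x)/(12EI) = -(-14)·2·(10-2)·(10-2·2)/(12·20000) = 7/1250 rad
Load 2 — applied couple M₀=19 kN·m at a=6 m (b=L-a=4):
  θ_2 = (R_Ax²/2 - M_Ax)/EI  [x≤a] with R_A=342/125, M_A=152/25 = ((342/125)·2²/2 - (152/25)·2)/20000 = -209/625000 rad
Superposition: θ = Σ θ_i = 3291/625000 rad ≈ 0.005266 rad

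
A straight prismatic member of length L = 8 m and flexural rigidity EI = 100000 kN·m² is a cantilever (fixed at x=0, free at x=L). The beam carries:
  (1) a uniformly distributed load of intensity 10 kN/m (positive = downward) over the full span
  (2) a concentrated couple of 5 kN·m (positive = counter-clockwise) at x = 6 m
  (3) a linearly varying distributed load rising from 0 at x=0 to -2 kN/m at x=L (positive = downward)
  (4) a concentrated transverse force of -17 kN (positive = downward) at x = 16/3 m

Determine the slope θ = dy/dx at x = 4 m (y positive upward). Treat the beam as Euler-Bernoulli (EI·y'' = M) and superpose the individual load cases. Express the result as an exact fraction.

Load 1 — uniform load w=10 kN/m over full span:
  θ_1 = -wx(x²-3Lx+3L²)/(6EI) = -10·4·(4²-3·8·4+3·8²)/(6·100000) = -14/1875 rad
Load 2 — applied couple M₀=5 kN·m at a=6 m (b=L-a=2):
  θ_2 = M₀x/EI  [x≤a] = 5·4/100000 = 1/5000 rad
Load 3 — triangular load w₀=-2 kN/m (0→w₀ over full span):
  θ_3 = (w₀Lx²/4-w₀L²x/3-w₀x⁴/(24L))/EI = ((-2)·8·4²/4-(-2)·8²·4/3-(-2)·4⁴/(24·8))/100000 = 41/37500 rad
Load 4 — point force P=-17 kN at a=16/3 m (b=L-a=8/3):
  θ_4 = -Px(2a-x)/(2EI)  [x≤a] = -(-17)·4·(2·(16/3)-4)/(2·100000) = 17/7500 rad
Superposition: θ = Σ θ_i = -293/75000 rad ≈ -0.003907 rad

θ(4) = -293/75000 rad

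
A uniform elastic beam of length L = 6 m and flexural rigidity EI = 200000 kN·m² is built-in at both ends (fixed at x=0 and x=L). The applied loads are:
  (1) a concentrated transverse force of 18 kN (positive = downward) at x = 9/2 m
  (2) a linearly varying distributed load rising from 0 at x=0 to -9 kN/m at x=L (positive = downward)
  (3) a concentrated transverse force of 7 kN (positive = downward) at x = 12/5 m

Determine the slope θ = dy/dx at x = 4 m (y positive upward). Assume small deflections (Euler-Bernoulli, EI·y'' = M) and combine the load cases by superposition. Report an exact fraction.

θ(4) = -107/100000000 rad

Load 1 — point force P=18 kN at a=9/2 m (b=L-a=3/2):
  θ_1 = -Pb²x(2aL-(3a+b)x)/(2L³EI)  [x≤a] = -18·(3/2)²·4·(2·(9/2)·6-(3·(9/2)+(3/2))·4)/(2·6³·200000) = 9/800000 rad
Load 2 — triangular load w₀=-9 kN/m (0→w₀ over full span):
  θ_2 = -w₀(2x(L-x)(L-2x)(x+2L)+x²(L-x)²)/(120LEI) = -(-9)·(2·4·(6-4)·(6-2·4)·(4+2·6)+4²·(6-4)²)/(120·6·200000) = -7/250000 rad
Load 3 — point force P=7 kN at a=12/5 m (b=L-a=18/5):
  θ_3 = Pa²(L-x)(2bL-(3b+a)(L-x))/(2L³EI)  [x>a] = 7·(12/5)²·(6-4)·(2·(18/5)·6-(3·(18/5)+(12/5))·(6-4))/(2·6³·200000) = 49/3125000 rad
Superposition: θ = Σ θ_i = -107/100000000 rad ≈ -0.000001 rad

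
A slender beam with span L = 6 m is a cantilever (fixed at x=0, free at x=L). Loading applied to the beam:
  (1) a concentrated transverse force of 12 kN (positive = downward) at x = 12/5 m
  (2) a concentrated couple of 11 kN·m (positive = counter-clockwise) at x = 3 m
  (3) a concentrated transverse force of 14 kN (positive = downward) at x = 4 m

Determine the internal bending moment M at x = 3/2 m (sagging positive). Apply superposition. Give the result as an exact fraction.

Load 1 — point force P=12 kN at a=12/5 m (b=L-a=18/5):
  M_1 = -P(a-x)  [x≤a] = -12·((12/5)-(3/2)) = -54/5 kN·m
Load 2 — applied couple M₀=11 kN·m at a=3 m (b=L-a=3):
  M_2 = M₀  [x≤a] = 11 = 11 kN·m
Load 3 — point force P=14 kN at a=4 m (b=L-a=2):
  M_3 = -P(a-x)  [x≤a] = -14·(4-(3/2)) = -35 kN·m
Superposition: M = Σ M_i = -174/5 kN·m ≈ -34.800000 kN·m

M(3/2) = -174/5 kN·m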